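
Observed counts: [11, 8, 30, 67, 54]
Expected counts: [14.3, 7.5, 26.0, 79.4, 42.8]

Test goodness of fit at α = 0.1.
Chi-square goodness of fit test:
H₀: observed counts match expected distribution
H₁: observed counts differ from expected distribution
df = k - 1 = 4
χ² = Σ(O - E)²/E
   = (11 - 14.3)²/14.3 + (8 - 7.5)²/7.5 + (30 - 26.0)²/26.0 + (67 - 79.4)²/79.4 + (54 - 42.8)²/42.8
   = 0.762 + 0.033 + 0.615 + 1.937 + 2.931
   = 6.28
p-value = 0.1794

Since p-value > α = 0.1, we fail to reject H₀.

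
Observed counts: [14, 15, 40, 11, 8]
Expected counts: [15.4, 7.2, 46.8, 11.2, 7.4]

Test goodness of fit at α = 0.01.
Chi-square goodness of fit test:
H₀: observed counts match expected distribution
H₁: observed counts differ from expected distribution
df = k - 1 = 4
χ² = Σ(O - E)²/E
   = (14 - 15.4)²/15.4 + (15 - 7.2)²/7.2 + (40 - 46.8)²/46.8 + (11 - 11.2)²/11.2 + (8 - 7.4)²/7.4
   = 0.127 + 8.450 + 0.988 + 0.004 + 0.049
   = 9.62
p-value = 0.0474

Since p-value > α = 0.01, we fail to reject H₀.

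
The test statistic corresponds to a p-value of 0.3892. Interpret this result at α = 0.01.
Since p = 0.3892 > α = 0.01, fail to reject H₀.
There is insufficient evidence to reject the null hypothesis; the result is not statistically significant at the 0.01 level.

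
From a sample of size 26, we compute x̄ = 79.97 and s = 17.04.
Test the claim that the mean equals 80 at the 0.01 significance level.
One-sample t-test:
H₀: μ = 80
H₁: μ ≠ 80
df = n - 1 = 25
t = (x̄ - μ₀) / (s/√n) = (79.97 - 80) / (17.04/√26) = -0.009
p-value = 0.9929

Since p-value > α = 0.01, we fail to reject H₀.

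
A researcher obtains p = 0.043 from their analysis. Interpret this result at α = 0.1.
Since p = 0.043 < α = 0.1, reject H₀.
There is sufficient evidence to reject the null hypothesis; the result is statistically significant at the 0.1 level.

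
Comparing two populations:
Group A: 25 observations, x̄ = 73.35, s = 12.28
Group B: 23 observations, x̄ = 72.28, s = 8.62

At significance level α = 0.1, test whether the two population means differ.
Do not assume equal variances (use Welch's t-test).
Welch's two-sample t-test:
H₀: μ₁ = μ₂
H₁: μ₁ ≠ μ₂
s₁²/n₁ = 12.28²/25 = 6.0319,  s₂²/n₂ = 8.62²/23 = 3.2306
SE = √(s₁²/n₁ + s₂²/n₂) = √(6.0319 + 3.2306) = 3.0434
df (Welch-Satterthwaite) = (s₁²/n₁ + s₂²/n₂)² / [(s₁²/n₁)²/(n₁-1) + (s₂²/n₂)²/(n₂-1)] ≈ 43.10
t = (x̄₁ - x̄₂) / SE = (73.35 - 72.28) / 3.0434 = 1.07 / 3.0434 = 0.352
p-value = 0.7269

Since p-value > α = 0.1, we fail to reject H₀.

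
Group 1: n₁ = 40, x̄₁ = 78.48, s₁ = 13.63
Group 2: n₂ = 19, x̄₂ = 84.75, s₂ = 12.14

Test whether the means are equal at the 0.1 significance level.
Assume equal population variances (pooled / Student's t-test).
Student's two-sample t-test (equal variances):
H₀: μ₁ = μ₂
H₁: μ₁ ≠ μ₂
df = n₁ + n₂ - 2 = 57
Pooled variance s_p² = [(n₁-1)s₁² + (n₂-1)s₂²] / (n₁ + n₂ - 2) = [(39)(13.63²) + (18)(12.14²)] / 57 = 173.6514
SE = √(s_p²(1/n₁ + 1/n₂)) = √(173.6514 × (1/40 + 1/19)) = 3.6716
t = (x̄₁ - x̄₂) / SE = (78.48 - 84.75) / 3.6716 = -6.27 / 3.6716 = -1.708
p-value = 0.0931

Since p-value < α = 0.1, we reject H₀.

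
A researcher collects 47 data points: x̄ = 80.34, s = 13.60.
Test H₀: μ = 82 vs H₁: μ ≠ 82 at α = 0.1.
One-sample t-test:
H₀: μ = 82
H₁: μ ≠ 82
df = n - 1 = 46
t = (x̄ - μ₀) / (s/√n) = (80.34 - 82) / (13.60/√47) = -0.837
p-value = 0.4070

Since p-value > α = 0.1, we fail to reject H₀.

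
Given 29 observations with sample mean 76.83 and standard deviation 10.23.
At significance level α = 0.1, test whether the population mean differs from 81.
One-sample t-test:
H₀: μ = 81
H₁: μ ≠ 81
df = n - 1 = 28
t = (x̄ - μ₀) / (s/√n) = (76.83 - 81) / (10.23/√29) = -2.195
p-value = 0.0366

Since p-value < α = 0.1, we reject H₀.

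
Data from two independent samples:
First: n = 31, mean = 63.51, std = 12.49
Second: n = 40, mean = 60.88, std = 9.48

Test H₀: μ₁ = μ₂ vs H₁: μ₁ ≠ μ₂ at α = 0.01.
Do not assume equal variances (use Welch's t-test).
Welch's two-sample t-test:
H₀: μ₁ = μ₂
H₁: μ₁ ≠ μ₂
s₁²/n₁ = 12.49²/31 = 5.0323,  s₂²/n₂ = 9.48²/40 = 2.2468
SE = √(s₁²/n₁ + s₂²/n₂) = √(5.0323 + 2.2468) = 2.6980
df (Welch-Satterthwaite) = (s₁²/n₁ + s₂²/n₂)² / [(s₁²/n₁)²/(n₁-1) + (s₂²/n₂)²/(n₂-1)] ≈ 54.42
t = (x̄₁ - x̄₂) / SE = (63.51 - 60.88) / 2.6980 = 2.63 / 2.6980 = 0.975
p-value = 0.3340

Since p-value > α = 0.01, we fail to reject H₀.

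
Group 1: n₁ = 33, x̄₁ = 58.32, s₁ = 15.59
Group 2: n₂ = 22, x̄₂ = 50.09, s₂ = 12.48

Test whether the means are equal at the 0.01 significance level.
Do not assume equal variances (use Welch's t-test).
Welch's two-sample t-test:
H₀: μ₁ = μ₂
H₁: μ₁ ≠ μ₂
s₁²/n₁ = 15.59²/33 = 7.3651,  s₂²/n₂ = 12.48²/22 = 7.0796
SE = √(s₁²/n₁ + s₂²/n₂) = √(7.3651 + 7.0796) = 3.8006
df (Welch-Satterthwaite) = (s₁²/n₁ + s₂²/n₂)² / [(s₁²/n₁)²/(n₁-1) + (s₂²/n₂)²/(n₂-1)] ≈ 51.12
t = (x̄₁ - x̄₂) / SE = (58.32 - 50.09) / 3.8006 = 8.23 / 3.8006 = 2.165
p-value = 0.0350

Since p-value > α = 0.01, we fail to reject H₀.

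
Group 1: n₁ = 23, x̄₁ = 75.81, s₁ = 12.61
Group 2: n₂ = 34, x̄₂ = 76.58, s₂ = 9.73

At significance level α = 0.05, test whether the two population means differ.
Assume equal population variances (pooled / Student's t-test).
Student's two-sample t-test (equal variances):
H₀: μ₁ = μ₂
H₁: μ₁ ≠ μ₂
df = n₁ + n₂ - 2 = 55
Pooled variance s_p² = [(n₁-1)s₁² + (n₂-1)s₂²] / (n₁ + n₂ - 2) = [(22)(12.61²) + (33)(9.73²)] / 55 = 120.4086
SE = √(s_p²(1/n₁ + 1/n₂)) = √(120.4086 × (1/23 + 1/34)) = 2.9625
t = (x̄₁ - x̄₂) / SE = (75.81 - 76.58) / 2.9625 = -0.77 / 2.9625 = -0.260
p-value = 0.7959

Since p-value > α = 0.05, we fail to reject H₀.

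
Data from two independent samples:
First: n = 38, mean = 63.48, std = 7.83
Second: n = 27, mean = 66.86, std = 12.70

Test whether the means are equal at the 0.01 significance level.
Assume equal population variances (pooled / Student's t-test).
Student's two-sample t-test (equal variances):
H₀: μ₁ = μ₂
H₁: μ₁ ≠ μ₂
df = n₁ + n₂ - 2 = 63
Pooled variance s_p² = [(n₁-1)s₁² + (n₂-1)s₂²] / (n₁ + n₂ - 2) = [(37)(7.83²) + (26)(12.70²)] / 63 = 102.5709
SE = √(s_p²(1/n₁ + 1/n₂)) = √(102.5709 × (1/38 + 1/27)) = 2.5491
t = (x̄₁ - x̄₂) / SE = (63.48 - 66.86) / 2.5491 = -3.38 / 2.5491 = -1.326
p-value = 0.1896

Since p-value > α = 0.01, we fail to reject H₀.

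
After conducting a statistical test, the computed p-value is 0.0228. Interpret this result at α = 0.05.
Since p = 0.0228 < α = 0.05, reject H₀.
There is sufficient evidence to reject the null hypothesis; the result is statistically significant at the 0.05 level.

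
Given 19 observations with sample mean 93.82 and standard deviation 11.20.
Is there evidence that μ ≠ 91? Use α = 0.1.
One-sample t-test:
H₀: μ = 91
H₁: μ ≠ 91
df = n - 1 = 18
t = (x̄ - μ₀) / (s/√n) = (93.82 - 91) / (11.20/√19) = 1.098
p-value = 0.2869

Since p-value > α = 0.1, we fail to reject H₀.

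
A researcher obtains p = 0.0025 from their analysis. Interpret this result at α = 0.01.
Since p = 0.0025 < α = 0.01, reject H₀.
There is sufficient evidence to reject the null hypothesis; the result is statistically significant at the 0.01 level.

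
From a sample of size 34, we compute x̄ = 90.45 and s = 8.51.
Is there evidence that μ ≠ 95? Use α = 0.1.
One-sample t-test:
H₀: μ = 95
H₁: μ ≠ 95
df = n - 1 = 33
t = (x̄ - μ₀) / (s/√n) = (90.45 - 95) / (8.51/√34) = -3.118
p-value = 0.0038

Since p-value < α = 0.1, we reject H₀.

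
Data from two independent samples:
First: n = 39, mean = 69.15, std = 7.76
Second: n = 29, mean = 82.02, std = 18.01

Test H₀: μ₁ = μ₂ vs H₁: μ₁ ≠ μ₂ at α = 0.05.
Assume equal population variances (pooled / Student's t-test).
Student's two-sample t-test (equal variances):
H₀: μ₁ = μ₂
H₁: μ₁ ≠ μ₂
df = n₁ + n₂ - 2 = 66
Pooled variance s_p² = [(n₁-1)s₁² + (n₂-1)s₂²] / (n₁ + n₂ - 2) = [(38)(7.76²) + (28)(18.01²)] / 66 = 172.2781
SE = √(s_p²(1/n₁ + 1/n₂)) = √(172.2781 × (1/39 + 1/29)) = 3.2184
t = (x̄₁ - x̄₂) / SE = (69.15 - 82.02) / 3.2184 = -12.87 / 3.2184 = -3.999
p-value = 0.0002

Since p-value < α = 0.05, we reject H₀.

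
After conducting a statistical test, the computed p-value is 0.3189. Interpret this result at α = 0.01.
Since p = 0.3189 > α = 0.01, fail to reject H₀.
There is insufficient evidence to reject the null hypothesis; the result is not statistically significant at the 0.01 level.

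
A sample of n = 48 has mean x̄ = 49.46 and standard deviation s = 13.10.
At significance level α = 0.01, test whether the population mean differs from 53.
One-sample t-test:
H₀: μ = 53
H₁: μ ≠ 53
df = n - 1 = 47
t = (x̄ - μ₀) / (s/√n) = (49.46 - 53) / (13.10/√48) = -1.872
p-value = 0.0674

Since p-value > α = 0.01, we fail to reject H₀.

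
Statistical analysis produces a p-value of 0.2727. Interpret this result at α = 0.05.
Since p = 0.2727 > α = 0.05, fail to reject H₀.
There is insufficient evidence to reject the null hypothesis; the result is not statistically significant at the 0.05 level.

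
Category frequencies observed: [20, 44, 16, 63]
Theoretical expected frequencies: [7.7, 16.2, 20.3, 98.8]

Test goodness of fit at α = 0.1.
Chi-square goodness of fit test:
H₀: observed counts match expected distribution
H₁: observed counts differ from expected distribution
df = k - 1 = 3
χ² = Σ(O - E)²/E
   = (20 - 7.7)²/7.7 + (44 - 16.2)²/16.2 + (16 - 20.3)²/20.3 + (63 - 98.8)²/98.8
   = 19.648 + 47.706 + 0.911 + 12.972
   = 81.24
p-value < 0.0001

Since p-value < α = 0.1, we reject H₀.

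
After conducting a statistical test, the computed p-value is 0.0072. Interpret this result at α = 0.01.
Since p = 0.0072 < α = 0.01, reject H₀.
There is sufficient evidence to reject the null hypothesis; the result is statistically significant at the 0.01 level.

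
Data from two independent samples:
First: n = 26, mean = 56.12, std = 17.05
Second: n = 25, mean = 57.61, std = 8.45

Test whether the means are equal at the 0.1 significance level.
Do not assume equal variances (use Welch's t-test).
Welch's two-sample t-test:
H₀: μ₁ = μ₂
H₁: μ₁ ≠ μ₂
s₁²/n₁ = 17.05²/26 = 11.1809,  s₂²/n₂ = 8.45²/25 = 2.8561
SE = √(s₁²/n₁ + s₂²/n₂) = √(11.1809 + 2.8561) = 3.7466
df (Welch-Satterthwaite) = (s₁²/n₁ + s₂²/n₂)² / [(s₁²/n₁)²/(n₁-1) + (s₂²/n₂)²/(n₂-1)] ≈ 36.90
t = (x̄₁ - x̄₂) / SE = (56.12 - 57.61) / 3.7466 = -1.49 / 3.7466 = -0.398
p-value = 0.6931

Since p-value > α = 0.1, we fail to reject H₀.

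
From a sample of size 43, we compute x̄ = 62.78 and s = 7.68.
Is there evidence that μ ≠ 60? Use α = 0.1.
One-sample t-test:
H₀: μ = 60
H₁: μ ≠ 60
df = n - 1 = 42
t = (x̄ - μ₀) / (s/√n) = (62.78 - 60) / (7.68/√43) = 2.374
p-value = 0.0223

Since p-value < α = 0.1, we reject H₀.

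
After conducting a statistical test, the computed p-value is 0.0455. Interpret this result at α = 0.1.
Since p = 0.0455 < α = 0.1, reject H₀.
There is sufficient evidence to reject the null hypothesis; the result is statistically significant at the 0.1 level.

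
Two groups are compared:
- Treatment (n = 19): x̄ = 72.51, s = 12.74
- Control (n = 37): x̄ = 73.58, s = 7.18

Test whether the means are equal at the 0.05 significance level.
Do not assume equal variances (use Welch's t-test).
Welch's two-sample t-test:
H₀: μ₁ = μ₂
H₁: μ₁ ≠ μ₂
s₁²/n₁ = 12.74²/19 = 8.5425,  s₂²/n₂ = 7.18²/37 = 1.3933
SE = √(s₁²/n₁ + s₂²/n₂) = √(8.5425 + 1.3933) = 3.1521
df (Welch-Satterthwaite) = (s₁²/n₁ + s₂²/n₂)² / [(s₁²/n₁)²/(n₁-1) + (s₂²/n₂)²/(n₂-1)] ≈ 24.03
t = (x̄₁ - x̄₂) / SE = (72.51 - 73.58) / 3.1521 = -1.07 / 3.1521 = -0.339
p-value = 0.7372

Since p-value > α = 0.05, we fail to reject H₀.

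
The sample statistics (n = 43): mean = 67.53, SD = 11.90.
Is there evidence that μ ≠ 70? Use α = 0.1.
One-sample t-test:
H₀: μ = 70
H₁: μ ≠ 70
df = n - 1 = 42
t = (x̄ - μ₀) / (s/√n) = (67.53 - 70) / (11.90/√43) = -1.361
p-value = 0.1807

Since p-value > α = 0.1, we fail to reject H₀.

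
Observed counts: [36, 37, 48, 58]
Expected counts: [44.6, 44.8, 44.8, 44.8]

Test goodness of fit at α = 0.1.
Chi-square goodness of fit test:
H₀: observed counts match expected distribution
H₁: observed counts differ from expected distribution
df = k - 1 = 3
χ² = Σ(O - E)²/E
   = (36 - 44.6)²/44.6 + (37 - 44.8)²/44.8 + (48 - 44.8)²/44.8 + (58 - 44.8)²/44.8
   = 1.658 + 1.358 + 0.229 + 3.889
   = 7.13
p-value = 0.0677

Since p-value < α = 0.1, we reject H₀.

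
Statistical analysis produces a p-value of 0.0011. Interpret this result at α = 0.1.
Since p = 0.0011 < α = 0.1, reject H₀.
There is sufficient evidence to reject the null hypothesis; the result is statistically significant at the 0.1 level.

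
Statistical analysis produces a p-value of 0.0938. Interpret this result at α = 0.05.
Since p = 0.0938 > α = 0.05, fail to reject H₀.
There is insufficient evidence to reject the null hypothesis; the result is not statistically significant at the 0.05 level.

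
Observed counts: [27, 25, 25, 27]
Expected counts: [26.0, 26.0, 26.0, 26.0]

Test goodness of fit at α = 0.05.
Chi-square goodness of fit test:
H₀: observed counts match expected distribution
H₁: observed counts differ from expected distribution
df = k - 1 = 3
χ² = Σ(O - E)²/E
   = (27 - 26.0)²/26.0 + (25 - 26.0)²/26.0 + (25 - 26.0)²/26.0 + (27 - 26.0)²/26.0
   = 0.038 + 0.038 + 0.038 + 0.038
   = 0.15
p-value = 0.9847

Since p-value > α = 0.05, we fail to reject H₀.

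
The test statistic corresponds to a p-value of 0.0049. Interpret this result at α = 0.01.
Since p = 0.0049 < α = 0.01, reject H₀.
There is sufficient evidence to reject the null hypothesis; the result is statistically significant at the 0.01 level.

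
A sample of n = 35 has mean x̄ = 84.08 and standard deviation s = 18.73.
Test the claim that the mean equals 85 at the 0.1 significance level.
One-sample t-test:
H₀: μ = 85
H₁: μ ≠ 85
df = n - 1 = 34
t = (x̄ - μ₀) / (s/√n) = (84.08 - 85) / (18.73/√35) = -0.291
p-value = 0.7731

Since p-value > α = 0.1, we fail to reject H₀.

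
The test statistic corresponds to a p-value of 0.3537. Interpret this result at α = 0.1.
Since p = 0.3537 > α = 0.1, fail to reject H₀.
There is insufficient evidence to reject the null hypothesis; the result is not statistically significant at the 0.1 level.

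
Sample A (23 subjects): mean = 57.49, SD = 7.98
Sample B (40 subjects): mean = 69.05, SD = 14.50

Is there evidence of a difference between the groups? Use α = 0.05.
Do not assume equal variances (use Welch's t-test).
Welch's two-sample t-test:
H₀: μ₁ = μ₂
H₁: μ₁ ≠ μ₂
s₁²/n₁ = 7.98²/23 = 2.7687,  s₂²/n₂ = 14.50²/40 = 5.2562
SE = √(s₁²/n₁ + s₂²/n₂) = √(2.7687 + 5.2562) = 2.8328
df (Welch-Satterthwaite) = (s₁²/n₁ + s₂²/n₂)² / [(s₁²/n₁)²/(n₁-1) + (s₂²/n₂)²/(n₂-1)] ≈ 60.94
t = (x̄₁ - x̄₂) / SE = (57.49 - 69.05) / 2.8328 = -11.56 / 2.8328 = -4.081
p-value = 0.0001

Since p-value < α = 0.05, we reject H₀.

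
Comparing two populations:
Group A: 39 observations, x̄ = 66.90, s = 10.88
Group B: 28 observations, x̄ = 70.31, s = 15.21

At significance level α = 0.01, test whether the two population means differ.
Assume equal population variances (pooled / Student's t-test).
Student's two-sample t-test (equal variances):
H₀: μ₁ = μ₂
H₁: μ₁ ≠ μ₂
df = n₁ + n₂ - 2 = 65
Pooled variance s_p² = [(n₁-1)s₁² + (n₂-1)s₂²] / (n₁ + n₂ - 2) = [(38)(10.88²) + (27)(15.21²)] / 65 = 165.3003
SE = √(s_p²(1/n₁ + 1/n₂)) = √(165.3003 × (1/39 + 1/28)) = 3.1847
t = (x̄₁ - x̄₂) / SE = (66.90 - 70.31) / 3.1847 = -3.41 / 3.1847 = -1.071
p-value = 0.2882

Since p-value > α = 0.01, we fail to reject H₀.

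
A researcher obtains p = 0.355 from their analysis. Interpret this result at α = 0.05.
Since p = 0.355 > α = 0.05, fail to reject H₀.
There is insufficient evidence to reject the null hypothesis; the result is not statistically significant at the 0.05 level.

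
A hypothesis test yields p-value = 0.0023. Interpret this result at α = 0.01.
Since p = 0.0023 < α = 0.01, reject H₀.
There is sufficient evidence to reject the null hypothesis; the result is statistically significant at the 0.01 level.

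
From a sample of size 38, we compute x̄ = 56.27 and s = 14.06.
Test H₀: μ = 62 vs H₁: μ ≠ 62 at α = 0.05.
One-sample t-test:
H₀: μ = 62
H₁: μ ≠ 62
df = n - 1 = 37
t = (x̄ - μ₀) / (s/√n) = (56.27 - 62) / (14.06/√38) = -2.512
p-value = 0.0165

Since p-value < α = 0.05, we reject H₀.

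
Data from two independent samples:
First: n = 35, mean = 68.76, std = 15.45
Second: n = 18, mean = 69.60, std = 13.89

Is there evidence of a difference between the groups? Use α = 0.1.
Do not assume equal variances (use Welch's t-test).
Welch's two-sample t-test:
H₀: μ₁ = μ₂
H₁: μ₁ ≠ μ₂
s₁²/n₁ = 15.45²/35 = 6.8201,  s₂²/n₂ = 13.89²/18 = 10.7185
SE = √(s₁²/n₁ + s₂²/n₂) = √(6.8201 + 10.7185) = 4.1879
df (Welch-Satterthwaite) = (s₁²/n₁ + s₂²/n₂)² / [(s₁²/n₁)²/(n₁-1) + (s₂²/n₂)²/(n₂-1)] ≈ 37.85
t = (x̄₁ - x̄₂) / SE = (68.76 - 69.60) / 4.1879 = -0.84 / 4.1879 = -0.201
p-value = 0.8421

Since p-value > α = 0.1, we fail to reject H₀.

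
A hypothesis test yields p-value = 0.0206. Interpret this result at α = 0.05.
Since p = 0.0206 < α = 0.05, reject H₀.
There is sufficient evidence to reject the null hypothesis; the result is statistically significant at the 0.05 level.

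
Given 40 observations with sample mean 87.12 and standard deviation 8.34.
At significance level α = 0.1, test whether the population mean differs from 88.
One-sample t-test:
H₀: μ = 88
H₁: μ ≠ 88
df = n - 1 = 39
t = (x̄ - μ₀) / (s/√n) = (87.12 - 88) / (8.34/√40) = -0.667
p-value = 0.5085

Since p-value > α = 0.1, we fail to reject H₀.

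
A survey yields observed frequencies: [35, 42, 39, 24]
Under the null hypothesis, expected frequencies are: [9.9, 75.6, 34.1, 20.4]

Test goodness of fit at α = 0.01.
Chi-square goodness of fit test:
H₀: observed counts match expected distribution
H₁: observed counts differ from expected distribution
df = k - 1 = 3
χ² = Σ(O - E)²/E
   = (35 - 9.9)²/9.9 + (42 - 75.6)²/75.6 + (39 - 34.1)²/34.1 + (24 - 20.4)²/20.4
   = 63.637 + 14.933 + 0.704 + 0.635
   = 79.91
p-value < 0.0001

Since p-value < α = 0.01, we reject H₀.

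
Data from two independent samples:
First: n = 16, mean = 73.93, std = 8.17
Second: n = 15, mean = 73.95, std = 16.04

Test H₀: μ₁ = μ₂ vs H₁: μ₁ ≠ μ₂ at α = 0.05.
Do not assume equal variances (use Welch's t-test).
Welch's two-sample t-test:
H₀: μ₁ = μ₂
H₁: μ₁ ≠ μ₂
s₁²/n₁ = 8.17²/16 = 4.1718,  s₂²/n₂ = 16.04²/15 = 17.1521
SE = √(s₁²/n₁ + s₂²/n₂) = √(4.1718 + 17.1521) = 4.6178
df (Welch-Satterthwaite) = (s₁²/n₁ + s₂²/n₂)² / [(s₁²/n₁)²/(n₁-1) + (s₂²/n₂)²/(n₂-1)] ≈ 20.51
t = (x̄₁ - x̄₂) / SE = (73.93 - 73.95) / 4.6178 = -0.02 / 4.6178 = -0.004
p-value = 0.9966

Since p-value > α = 0.05, we fail to reject H₀.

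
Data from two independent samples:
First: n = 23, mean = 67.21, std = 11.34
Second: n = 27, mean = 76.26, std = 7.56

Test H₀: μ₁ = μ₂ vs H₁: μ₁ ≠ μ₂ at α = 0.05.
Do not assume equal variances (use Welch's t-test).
Welch's two-sample t-test:
H₀: μ₁ = μ₂
H₁: μ₁ ≠ μ₂
s₁²/n₁ = 11.34²/23 = 5.5911,  s₂²/n₂ = 7.56²/27 = 2.1168
SE = √(s₁²/n₁ + s₂²/n₂) = √(5.5911 + 2.1168) = 2.7763
df (Welch-Satterthwaite) = (s₁²/n₁ + s₂²/n₂)² / [(s₁²/n₁)²/(n₁-1) + (s₂²/n₂)²/(n₂-1)] ≈ 37.29
t = (x̄₁ - x̄₂) / SE = (67.21 - 76.26) / 2.7763 = -9.05 / 2.7763 = -3.260
p-value = 0.0024

Since p-value < α = 0.05, we reject H₀.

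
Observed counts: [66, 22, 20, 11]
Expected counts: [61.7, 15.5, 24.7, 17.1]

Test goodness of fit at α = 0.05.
Chi-square goodness of fit test:
H₀: observed counts match expected distribution
H₁: observed counts differ from expected distribution
df = k - 1 = 3
χ² = Σ(O - E)²/E
   = (66 - 61.7)²/61.7 + (22 - 15.5)²/15.5 + (20 - 24.7)²/24.7 + (11 - 17.1)²/17.1
   = 0.300 + 2.726 + 0.894 + 2.176
   = 6.10
p-value = 0.1070

Since p-value > α = 0.05, we fail to reject H₀.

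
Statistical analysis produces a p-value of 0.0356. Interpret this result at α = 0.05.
Since p = 0.0356 < α = 0.05, reject H₀.
There is sufficient evidence to reject the null hypothesis; the result is statistically significant at the 0.05 level.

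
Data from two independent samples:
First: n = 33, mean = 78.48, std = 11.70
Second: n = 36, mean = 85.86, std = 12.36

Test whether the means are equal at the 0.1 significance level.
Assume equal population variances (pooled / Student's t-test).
Student's two-sample t-test (equal variances):
H₀: μ₁ = μ₂
H₁: μ₁ ≠ μ₂
df = n₁ + n₂ - 2 = 67
Pooled variance s_p² = [(n₁-1)s₁² + (n₂-1)s₂²] / (n₁ + n₂ - 2) = [(32)(11.70²) + (35)(12.36²)] / 67 = 145.1853
SE = √(s_p²(1/n₁ + 1/n₂)) = √(145.1853 × (1/33 + 1/36)) = 2.9039
t = (x̄₁ - x̄₂) / SE = (78.48 - 85.86) / 2.9039 = -7.38 / 2.9039 = -2.541
p-value = 0.0134

Since p-value < α = 0.1, we reject H₀.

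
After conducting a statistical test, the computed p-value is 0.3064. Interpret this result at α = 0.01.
Since p = 0.3064 > α = 0.01, fail to reject H₀.
There is insufficient evidence to reject the null hypothesis; the result is not statistically significant at the 0.01 level.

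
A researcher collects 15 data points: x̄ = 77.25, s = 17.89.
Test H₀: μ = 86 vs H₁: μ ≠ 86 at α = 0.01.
One-sample t-test:
H₀: μ = 86
H₁: μ ≠ 86
df = n - 1 = 14
t = (x̄ - μ₀) / (s/√n) = (77.25 - 86) / (17.89/√15) = -1.894
p-value = 0.0790

Since p-value > α = 0.01, we fail to reject H₀.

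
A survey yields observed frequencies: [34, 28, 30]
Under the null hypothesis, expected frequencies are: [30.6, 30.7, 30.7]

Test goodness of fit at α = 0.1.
Chi-square goodness of fit test:
H₀: observed counts match expected distribution
H₁: observed counts differ from expected distribution
df = k - 1 = 2
χ² = Σ(O - E)²/E
   = (34 - 30.6)²/30.6 + (28 - 30.7)²/30.7 + (30 - 30.7)²/30.7
   = 0.378 + 0.237 + 0.016
   = 0.63
p-value = 0.7294

Since p-value > α = 0.1, we fail to reject H₀.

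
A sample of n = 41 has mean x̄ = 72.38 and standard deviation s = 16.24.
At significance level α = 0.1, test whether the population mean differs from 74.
One-sample t-test:
H₀: μ = 74
H₁: μ ≠ 74
df = n - 1 = 40
t = (x̄ - μ₀) / (s/√n) = (72.38 - 74) / (16.24/√41) = -0.639
p-value = 0.5266

Since p-value > α = 0.1, we fail to reject H₀.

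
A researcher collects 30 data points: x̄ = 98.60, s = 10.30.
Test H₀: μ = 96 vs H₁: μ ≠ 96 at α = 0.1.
One-sample t-test:
H₀: μ = 96
H₁: μ ≠ 96
df = n - 1 = 29
t = (x̄ - μ₀) / (s/√n) = (98.60 - 96) / (10.30/√30) = 1.383
p-value = 0.1773

Since p-value > α = 0.1, we fail to reject H₀.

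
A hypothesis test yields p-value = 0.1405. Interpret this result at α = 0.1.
Since p = 0.1405 > α = 0.1, fail to reject H₀.
There is insufficient evidence to reject the null hypothesis; the result is not statistically significant at the 0.1 level.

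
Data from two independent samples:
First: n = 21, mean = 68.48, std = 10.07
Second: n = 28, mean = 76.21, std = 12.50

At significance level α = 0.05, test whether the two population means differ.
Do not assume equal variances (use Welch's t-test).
Welch's two-sample t-test:
H₀: μ₁ = μ₂
H₁: μ₁ ≠ μ₂
s₁²/n₁ = 10.07²/21 = 4.8288,  s₂²/n₂ = 12.50²/28 = 5.5804
SE = √(s₁²/n₁ + s₂²/n₂) = √(4.8288 + 5.5804) = 3.2263
df (Welch-Satterthwaite) = (s₁²/n₁ + s₂²/n₂)² / [(s₁²/n₁)²/(n₁-1) + (s₂²/n₂)²/(n₂-1)] ≈ 46.72
t = (x̄₁ - x̄₂) / SE = (68.48 - 76.21) / 3.2263 = -7.73 / 3.2263 = -2.396
p-value = 0.0206

Since p-value < α = 0.05, we reject H₀.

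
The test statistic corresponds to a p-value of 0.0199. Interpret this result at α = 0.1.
Since p = 0.0199 < α = 0.1, reject H₀.
There is sufficient evidence to reject the null hypothesis; the result is statistically significant at the 0.1 level.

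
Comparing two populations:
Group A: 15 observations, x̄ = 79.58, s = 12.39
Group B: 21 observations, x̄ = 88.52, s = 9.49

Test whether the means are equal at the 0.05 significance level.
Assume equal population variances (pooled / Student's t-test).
Student's two-sample t-test (equal variances):
H₀: μ₁ = μ₂
H₁: μ₁ ≠ μ₂
df = n₁ + n₂ - 2 = 34
Pooled variance s_p² = [(n₁-1)s₁² + (n₂-1)s₂²] / (n₁ + n₂ - 2) = [(14)(12.39²) + (20)(9.49²)] / 34 = 116.1874
SE = √(s_p²(1/n₁ + 1/n₂)) = √(116.1874 × (1/15 + 1/21)) = 3.6440
t = (x̄₁ - x̄₂) / SE = (79.58 - 88.52) / 3.6440 = -8.94 / 3.6440 = -2.453
p-value = 0.0194

Since p-value < α = 0.05, we reject H₀.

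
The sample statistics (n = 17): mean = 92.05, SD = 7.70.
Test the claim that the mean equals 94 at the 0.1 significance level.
One-sample t-test:
H₀: μ = 94
H₁: μ ≠ 94
df = n - 1 = 16
t = (x̄ - μ₀) / (s/√n) = (92.05 - 94) / (7.70/√17) = -1.044
p-value = 0.3119

Since p-value > α = 0.1, we fail to reject H₀.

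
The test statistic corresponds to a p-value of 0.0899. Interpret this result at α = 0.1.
Since p = 0.0899 < α = 0.1, reject H₀.
There is sufficient evidence to reject the null hypothesis; the result is statistically significant at the 0.1 level.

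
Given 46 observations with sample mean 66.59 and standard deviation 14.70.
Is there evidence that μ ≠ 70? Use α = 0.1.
One-sample t-test:
H₀: μ = 70
H₁: μ ≠ 70
df = n - 1 = 45
t = (x̄ - μ₀) / (s/√n) = (66.59 - 70) / (14.70/√46) = -1.573
p-value = 0.1227

Since p-value > α = 0.1, we fail to reject H₀.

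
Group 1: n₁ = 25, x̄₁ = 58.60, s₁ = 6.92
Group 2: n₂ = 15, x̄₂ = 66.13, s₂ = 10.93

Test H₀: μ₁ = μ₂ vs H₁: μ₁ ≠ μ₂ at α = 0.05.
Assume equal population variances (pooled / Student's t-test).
Student's two-sample t-test (equal variances):
H₀: μ₁ = μ₂
H₁: μ₁ ≠ μ₂
df = n₁ + n₂ - 2 = 38
Pooled variance s_p² = [(n₁-1)s₁² + (n₂-1)s₂²] / (n₁ + n₂ - 2) = [(24)(6.92²) + (14)(10.93²)] / 38 = 74.2574
SE = √(s_p²(1/n₁ + 1/n₂)) = √(74.2574 × (1/25 + 1/15)) = 2.8144
t = (x̄₁ - x̄₂) / SE = (58.60 - 66.13) / 2.8144 = -7.53 / 2.8144 = -2.676
p-value = 0.0109

Since p-value < α = 0.05, we reject H₀.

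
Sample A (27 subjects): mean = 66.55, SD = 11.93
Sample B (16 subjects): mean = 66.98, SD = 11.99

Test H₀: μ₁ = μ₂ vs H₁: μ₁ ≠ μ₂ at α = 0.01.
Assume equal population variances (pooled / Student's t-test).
Student's two-sample t-test (equal variances):
H₀: μ₁ = μ₂
H₁: μ₁ ≠ μ₂
df = n₁ + n₂ - 2 = 41
Pooled variance s_p² = [(n₁-1)s₁² + (n₂-1)s₂²] / (n₁ + n₂ - 2) = [(26)(11.93²) + (15)(11.99²)] / 41 = 142.8500
SE = √(s_p²(1/n₁ + 1/n₂)) = √(142.8500 × (1/27 + 1/16)) = 3.7708
t = (x̄₁ - x̄₂) / SE = (66.55 - 66.98) / 3.7708 = -0.43 / 3.7708 = -0.114
p-value = 0.9098

Since p-value > α = 0.01, we fail to reject H₀.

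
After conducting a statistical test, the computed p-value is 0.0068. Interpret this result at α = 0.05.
Since p = 0.0068 < α = 0.05, reject H₀.
There is sufficient evidence to reject the null hypothesis; the result is statistically significant at the 0.05 level.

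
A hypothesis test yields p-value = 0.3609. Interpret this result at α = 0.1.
Since p = 0.3609 > α = 0.1, fail to reject H₀.
There is insufficient evidence to reject the null hypothesis; the result is not statistically significant at the 0.1 level.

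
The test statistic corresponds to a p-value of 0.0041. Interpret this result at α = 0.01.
Since p = 0.0041 < α = 0.01, reject H₀.
There is sufficient evidence to reject the null hypothesis; the result is statistically significant at the 0.01 level.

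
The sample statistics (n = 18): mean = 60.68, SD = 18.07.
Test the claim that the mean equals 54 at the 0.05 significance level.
One-sample t-test:
H₀: μ = 54
H₁: μ ≠ 54
df = n - 1 = 17
t = (x̄ - μ₀) / (s/√n) = (60.68 - 54) / (18.07/√18) = 1.568
p-value = 0.1352

Since p-value > α = 0.05, we fail to reject H₀.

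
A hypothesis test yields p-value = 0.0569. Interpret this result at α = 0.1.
Since p = 0.0569 < α = 0.1, reject H₀.
There is sufficient evidence to reject the null hypothesis; the result is statistically significant at the 0.1 level.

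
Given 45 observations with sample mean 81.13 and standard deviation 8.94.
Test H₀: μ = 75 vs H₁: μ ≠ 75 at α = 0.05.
One-sample t-test:
H₀: μ = 75
H₁: μ ≠ 75
df = n - 1 = 44
t = (x̄ - μ₀) / (s/√n) = (81.13 - 75) / (8.94/√45) = 4.600
p-value < 0.0001

Since p-value < α = 0.05, we reject H₀.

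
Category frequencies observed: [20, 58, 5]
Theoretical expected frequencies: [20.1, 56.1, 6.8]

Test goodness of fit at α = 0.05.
Chi-square goodness of fit test:
H₀: observed counts match expected distribution
H₁: observed counts differ from expected distribution
df = k - 1 = 2
χ² = Σ(O - E)²/E
   = (20 - 20.1)²/20.1 + (58 - 56.1)²/56.1 + (5 - 6.8)²/6.8
   = 0.000 + 0.064 + 0.476
   = 0.54
p-value = 0.7629

Since p-value > α = 0.05, we fail to reject H₀.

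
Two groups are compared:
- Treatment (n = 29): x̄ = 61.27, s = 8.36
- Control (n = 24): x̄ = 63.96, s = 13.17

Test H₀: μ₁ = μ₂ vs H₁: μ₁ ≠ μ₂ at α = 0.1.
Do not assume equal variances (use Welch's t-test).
Welch's two-sample t-test:
H₀: μ₁ = μ₂
H₁: μ₁ ≠ μ₂
s₁²/n₁ = 8.36²/29 = 2.4100,  s₂²/n₂ = 13.17²/24 = 7.2270
SE = √(s₁²/n₁ + s₂²/n₂) = √(2.4100 + 7.2270) = 3.1044
df (Welch-Satterthwaite) = (s₁²/n₁ + s₂²/n₂)² / [(s₁²/n₁)²/(n₁-1) + (s₂²/n₂)²/(n₂-1)] ≈ 37.47
t = (x̄₁ - x̄₂) / SE = (61.27 - 63.96) / 3.1044 = -2.69 / 3.1044 = -0.867
p-value = 0.3917

Since p-value > α = 0.1, we fail to reject H₀.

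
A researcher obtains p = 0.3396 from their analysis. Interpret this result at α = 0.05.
Since p = 0.3396 > α = 0.05, fail to reject H₀.
There is insufficient evidence to reject the null hypothesis; the result is not statistically significant at the 0.05 level.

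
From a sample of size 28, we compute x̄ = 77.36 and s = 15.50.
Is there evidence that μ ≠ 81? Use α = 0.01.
One-sample t-test:
H₀: μ = 81
H₁: μ ≠ 81
df = n - 1 = 27
t = (x̄ - μ₀) / (s/√n) = (77.36 - 81) / (15.50/√28) = -1.243
p-value = 0.2247

Since p-value > α = 0.01, we fail to reject H₀.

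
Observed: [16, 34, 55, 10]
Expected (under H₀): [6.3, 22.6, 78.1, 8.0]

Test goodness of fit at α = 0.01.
Chi-square goodness of fit test:
H₀: observed counts match expected distribution
H₁: observed counts differ from expected distribution
df = k - 1 = 3
χ² = Σ(O - E)²/E
   = (16 - 6.3)²/6.3 + (34 - 22.6)²/22.6 + (55 - 78.1)²/78.1 + (10 - 8.0)²/8.0
   = 14.935 + 5.750 + 6.832 + 0.500
   = 28.02
p-value < 0.0001

Since p-value < α = 0.01, we reject H₀.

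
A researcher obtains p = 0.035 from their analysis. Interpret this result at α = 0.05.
Since p = 0.035 < α = 0.05, reject H₀.
There is sufficient evidence to reject the null hypothesis; the result is statistically significant at the 0.05 level.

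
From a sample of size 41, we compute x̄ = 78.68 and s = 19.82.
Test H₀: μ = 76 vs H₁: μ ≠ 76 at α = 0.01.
One-sample t-test:
H₀: μ = 76
H₁: μ ≠ 76
df = n - 1 = 40
t = (x̄ - μ₀) / (s/√n) = (78.68 - 76) / (19.82/√41) = 0.866
p-value = 0.3918

Since p-value > α = 0.01, we fail to reject H₀.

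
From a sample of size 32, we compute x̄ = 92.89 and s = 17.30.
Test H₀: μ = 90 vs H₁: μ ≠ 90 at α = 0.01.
One-sample t-test:
H₀: μ = 90
H₁: μ ≠ 90
df = n - 1 = 31
t = (x̄ - μ₀) / (s/√n) = (92.89 - 90) / (17.30/√32) = 0.945
p-value = 0.3520

Since p-value > α = 0.01, we fail to reject H₀.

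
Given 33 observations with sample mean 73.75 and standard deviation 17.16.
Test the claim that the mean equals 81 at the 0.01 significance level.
One-sample t-test:
H₀: μ = 81
H₁: μ ≠ 81
df = n - 1 = 32
t = (x̄ - μ₀) / (s/√n) = (73.75 - 81) / (17.16/√33) = -2.427
p-value = 0.0210

Since p-value > α = 0.01, we fail to reject H₀.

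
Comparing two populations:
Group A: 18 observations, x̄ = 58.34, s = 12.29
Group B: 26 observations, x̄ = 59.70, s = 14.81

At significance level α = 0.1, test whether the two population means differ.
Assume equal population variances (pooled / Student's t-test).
Student's two-sample t-test (equal variances):
H₀: μ₁ = μ₂
H₁: μ₁ ≠ μ₂
df = n₁ + n₂ - 2 = 42
Pooled variance s_p² = [(n₁-1)s₁² + (n₂-1)s₂²] / (n₁ + n₂ - 2) = [(17)(12.29²) + (25)(14.81²)] / 42 = 191.6941
SE = √(s_p²(1/n₁ + 1/n₂)) = √(191.6941 × (1/18 + 1/26)) = 4.2453
t = (x̄₁ - x̄₂) / SE = (58.34 - 59.70) / 4.2453 = -1.36 / 4.2453 = -0.320
p-value = 0.7503

Since p-value > α = 0.1, we fail to reject H₀.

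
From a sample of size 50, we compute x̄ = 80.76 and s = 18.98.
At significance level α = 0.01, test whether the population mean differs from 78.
One-sample t-test:
H₀: μ = 78
H₁: μ ≠ 78
df = n - 1 = 49
t = (x̄ - μ₀) / (s/√n) = (80.76 - 78) / (18.98/√50) = 1.028
p-value = 0.3089

Since p-value > α = 0.01, we fail to reject H₀.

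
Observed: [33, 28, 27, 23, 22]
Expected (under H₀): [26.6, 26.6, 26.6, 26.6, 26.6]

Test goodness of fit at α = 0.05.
Chi-square goodness of fit test:
H₀: observed counts match expected distribution
H₁: observed counts differ from expected distribution
df = k - 1 = 4
χ² = Σ(O - E)²/E
   = (33 - 26.6)²/26.6 + (28 - 26.6)²/26.6 + (27 - 26.6)²/26.6 + (23 - 26.6)²/26.6 + (22 - 26.6)²/26.6
   = 1.540 + 0.074 + 0.006 + 0.487 + 0.795
   = 2.90
p-value = 0.5743

Since p-value > α = 0.05, we fail to reject H₀.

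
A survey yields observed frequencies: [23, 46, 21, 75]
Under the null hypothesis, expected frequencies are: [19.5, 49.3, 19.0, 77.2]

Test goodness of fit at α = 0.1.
Chi-square goodness of fit test:
H₀: observed counts match expected distribution
H₁: observed counts differ from expected distribution
df = k - 1 = 3
χ² = Σ(O - E)²/E
   = (23 - 19.5)²/19.5 + (46 - 49.3)²/49.3 + (21 - 19.0)²/19.0 + (75 - 77.2)²/77.2
   = 0.628 + 0.221 + 0.211 + 0.063
   = 1.12
p-value = 0.7717

Since p-value > α = 0.1, we fail to reject H₀.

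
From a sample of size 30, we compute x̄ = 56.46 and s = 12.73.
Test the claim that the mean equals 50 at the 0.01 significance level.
One-sample t-test:
H₀: μ = 50
H₁: μ ≠ 50
df = n - 1 = 29
t = (x̄ - μ₀) / (s/√n) = (56.46 - 50) / (12.73/√30) = 2.779
p-value = 0.0095

Since p-value < α = 0.01, we reject H₀.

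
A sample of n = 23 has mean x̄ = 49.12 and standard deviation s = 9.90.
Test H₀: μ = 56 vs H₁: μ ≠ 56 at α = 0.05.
One-sample t-test:
H₀: μ = 56
H₁: μ ≠ 56
df = n - 1 = 22
t = (x̄ - μ₀) / (s/√n) = (49.12 - 56) / (9.90/√23) = -3.333
p-value = 0.0030

Since p-value < α = 0.05, we reject H₀.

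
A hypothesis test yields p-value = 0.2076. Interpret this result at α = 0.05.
Since p = 0.2076 > α = 0.05, fail to reject H₀.
There is insufficient evidence to reject the null hypothesis; the result is not statistically significant at the 0.05 level.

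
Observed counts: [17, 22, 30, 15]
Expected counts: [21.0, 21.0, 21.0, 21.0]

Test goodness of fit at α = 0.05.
Chi-square goodness of fit test:
H₀: observed counts match expected distribution
H₁: observed counts differ from expected distribution
df = k - 1 = 3
χ² = Σ(O - E)²/E
   = (17 - 21.0)²/21.0 + (22 - 21.0)²/21.0 + (30 - 21.0)²/21.0 + (15 - 21.0)²/21.0
   = 0.762 + 0.048 + 3.857 + 1.714
   = 6.38
p-value = 0.0945

Since p-value > α = 0.05, we fail to reject H₀.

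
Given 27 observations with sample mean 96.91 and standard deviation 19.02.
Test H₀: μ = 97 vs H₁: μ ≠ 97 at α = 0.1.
One-sample t-test:
H₀: μ = 97
H₁: μ ≠ 97
df = n - 1 = 26
t = (x̄ - μ₀) / (s/√n) = (96.91 - 97) / (19.02/√27) = -0.025
p-value = 0.9806

Since p-value > α = 0.1, we fail to reject H₀.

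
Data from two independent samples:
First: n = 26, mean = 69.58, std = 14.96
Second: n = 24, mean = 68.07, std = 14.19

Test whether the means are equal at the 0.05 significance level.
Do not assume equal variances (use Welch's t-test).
Welch's two-sample t-test:
H₀: μ₁ = μ₂
H₁: μ₁ ≠ μ₂
s₁²/n₁ = 14.96²/26 = 8.6078,  s₂²/n₂ = 14.19²/24 = 8.3898
SE = √(s₁²/n₁ + s₂²/n₂) = √(8.6078 + 8.3898) = 4.1228
df (Welch-Satterthwaite) = (s₁²/n₁ + s₂²/n₂)² / [(s₁²/n₁)²/(n₁-1) + (s₂²/n₂)²/(n₂-1)] ≈ 47.96
t = (x̄₁ - x̄₂) / SE = (69.58 - 68.07) / 4.1228 = 1.51 / 4.1228 = 0.366
p-value = 0.7158

Since p-value > α = 0.05, we fail to reject H₀.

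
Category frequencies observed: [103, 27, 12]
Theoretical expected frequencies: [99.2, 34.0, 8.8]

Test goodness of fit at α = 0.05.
Chi-square goodness of fit test:
H₀: observed counts match expected distribution
H₁: observed counts differ from expected distribution
df = k - 1 = 2
χ² = Σ(O - E)²/E
   = (103 - 99.2)²/99.2 + (27 - 34.0)²/34.0 + (12 - 8.8)²/8.8
   = 0.146 + 1.441 + 1.164
   = 2.75
p-value = 0.2528

Since p-value > α = 0.05, we fail to reject H₀.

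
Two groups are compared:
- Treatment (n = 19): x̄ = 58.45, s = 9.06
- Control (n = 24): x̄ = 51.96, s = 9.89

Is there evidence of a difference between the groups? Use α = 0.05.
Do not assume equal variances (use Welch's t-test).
Welch's two-sample t-test:
H₀: μ₁ = μ₂
H₁: μ₁ ≠ μ₂
s₁²/n₁ = 9.06²/19 = 4.3202,  s₂²/n₂ = 9.89²/24 = 4.0755
SE = √(s₁²/n₁ + s₂²/n₂) = √(4.3202 + 4.0755) = 2.8975
df (Welch-Satterthwaite) = (s₁²/n₁ + s₂²/n₂)² / [(s₁²/n₁)²/(n₁-1) + (s₂²/n₂)²/(n₂-1)] ≈ 40.07
t = (x̄₁ - x̄₂) / SE = (58.45 - 51.96) / 2.8975 = 6.49 / 2.8975 = 2.240
p-value = 0.0307

Since p-value < α = 0.05, we reject H₀.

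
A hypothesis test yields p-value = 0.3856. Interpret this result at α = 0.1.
Since p = 0.3856 > α = 0.1, fail to reject H₀.
There is insufficient evidence to reject the null hypothesis; the result is not statistically significant at the 0.1 level.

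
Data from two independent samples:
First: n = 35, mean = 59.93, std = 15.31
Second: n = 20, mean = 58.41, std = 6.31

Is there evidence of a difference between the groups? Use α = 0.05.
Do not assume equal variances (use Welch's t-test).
Welch's two-sample t-test:
H₀: μ₁ = μ₂
H₁: μ₁ ≠ μ₂
s₁²/n₁ = 15.31²/35 = 6.6970,  s₂²/n₂ = 6.31²/20 = 1.9908
SE = √(s₁²/n₁ + s₂²/n₂) = √(6.6970 + 1.9908) = 2.9475
df (Welch-Satterthwaite) = (s₁²/n₁ + s₂²/n₂)² / [(s₁²/n₁)²/(n₁-1) + (s₂²/n₂)²/(n₂-1)] ≈ 49.41
t = (x̄₁ - x̄₂) / SE = (59.93 - 58.41) / 2.9475 = 1.52 / 2.9475 = 0.516
p-value = 0.6084

Since p-value > α = 0.05, we fail to reject H₀.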